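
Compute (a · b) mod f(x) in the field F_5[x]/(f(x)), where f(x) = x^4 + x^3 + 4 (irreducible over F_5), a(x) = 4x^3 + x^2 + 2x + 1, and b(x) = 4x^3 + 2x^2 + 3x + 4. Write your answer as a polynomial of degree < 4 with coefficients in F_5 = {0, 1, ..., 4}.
a · b ≡ x^3 + 3x^2 + 2x (mod f(x))

Multiply in F_5[x]: a(x)·b(x) = (4x^3 + x^2 + 2x + 1)·(4x^3 + 2x^2 + 3x + 4) = x^6 + 2x^5 + 2x^4 + 2x^3 + 2x^2 + x + 4. This has degree ≥ 4, so divide by f(x) over F_5: x^6 + 2x^5 + 2x^4 + 2x^3 + 2x^2 + x + 4 = (x^2 + x + 1)·(x^4 + x^3 + 4) + (x^3 + 3x^2 + 2x). Hence a·b ≡ x^3 + 3x^2 + 2x (mod f). (F_5[x]/(f) is a field with 5^4 = 625 elements since f is irreducible of degree 4.)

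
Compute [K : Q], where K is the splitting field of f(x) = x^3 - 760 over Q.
[K : Q] = 6

The roots of x^3 - 760 are ∛760, ω∛760, ω^2∛760 where ω = e^(2πi/3) is a primitive cube root of unity, so K = Q(∛760, ω). Now [Q(∛760):Q] = 3 (since 760 is not a perfect cube, x^3 - 760 is irreducible) and [Q(ω):Q] = 2. Both 2 and 3 divide [K:Q], and [K:Q] ≤ 3·2 = 6, so [K:Q] = 6. (Equivalently: Q(∛760) ⊂ R but ω ∉ R, so [K : Q(∛760)] = 2.)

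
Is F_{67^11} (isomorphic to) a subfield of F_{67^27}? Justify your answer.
No: F_{67^11} is not a subfield of F_{67^27}

F_{p^m} embeds in F_{p^n} iff m | n. Here 11 ∤ 27 (since 27 = 2·11 + 5 with remainder 5 ≠ 0), so F_{67^11} is not a subfield of F_{67^27}. Equivalently: if it were, the tower law would give 11 = [F_{67^11}:F_67] dividing [F_{67^27}:F_67] = 27, contradiction.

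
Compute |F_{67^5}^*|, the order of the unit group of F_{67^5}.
|F_{67^5}^*| = 1350125106

F_{67^5} has 67^5 = 1350125107 elements; its multiplicative group consists of all nonzero elements, so |F_{67^5}^*| = 1350125107 - 1 = 1350125106. (It is cyclic since any finite subgroup of the multiplicative group of a field is cyclic.)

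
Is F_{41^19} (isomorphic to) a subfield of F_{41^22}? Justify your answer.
No: F_{41^19} is not a subfield of F_{41^22}

F_{p^m} embeds in F_{p^n} iff m | n. Here 19 ∤ 22 (since 22 = 1·19 + 3 with remainder 3 ≠ 0), so F_{41^19} is not a subfield of F_{41^22}. Equivalently: if it were, the tower law would give 19 = [F_{41^19}:F_41] dividing [F_{41^22}:F_41] = 22, contradiction.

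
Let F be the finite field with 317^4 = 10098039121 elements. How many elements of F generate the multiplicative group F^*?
There are φ(10098039120) = 2404786176 primitive elements

F_q^* is cyclic of order q - 1 = 10098039120. A cyclic group of order m has exactly φ(m) generators. Here m = 10098039120 = 2^4 · 3 · 5 · 13 · 53 · 79 · 773, so the number of primitive elements is φ(10098039120) = 2404786176.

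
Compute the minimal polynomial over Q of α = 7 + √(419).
m_α(x) = x^2 - 14x - 370

From α - 7 = √(419), squaring gives (α - 7)^2 = 419, i.e. α^2 - 14α + 49 = 419, so α^2 - 14α - 370 = 0. The discriminant of x^2 - 14x - 370 is (-14)^2 - 4·(-370) = 196 + 1480 = 1676, and 4·(419) is not a perfect square in Q since 419 is squarefree and ≠ 1. Hence x^2 - 14x - 370 is irreducible over Q and is the minimal polynomial of α.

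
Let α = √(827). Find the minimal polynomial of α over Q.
m_α(x) = x^2 - 827

α satisfies α^2 - 827 = 0, so x^2 - 827 annihilates α. Since d = 827 is squarefree and ≠ 1, it is not a perfect square in Q, so x^2 - 827 has no rational root and is therefore irreducible over Q (a degree-2 polynomial over a field is irreducible iff it has no root). Hence m_α(x) = x^2 - 827.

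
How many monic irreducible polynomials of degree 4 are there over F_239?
There are 815687880 monic irreducible polynomials of degree 4 over F_239

Each element of F_{239^4} that lies in no proper subfield is a root of exactly one monic irreducible of degree 4 over F_239, and each such polynomial has 4 distinct roots in F_{239^4}. By Möbius inversion the count is N_239(4) = (1/4) Σ_{d|4} μ(4/d) · 239^d = (1/4)(μ(4)·239^1 + μ(2)·239^2 + μ(1)·239^4) = 3262751520/4 = 815687880.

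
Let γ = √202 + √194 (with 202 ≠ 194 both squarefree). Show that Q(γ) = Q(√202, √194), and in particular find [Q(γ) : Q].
[Q(γ) : Q] = 4 (equivalently, Q(γ) = Q(√202, √194))

Obviously Q(γ) ⊆ Q(√202, √194), and [Q(√202, √194):Q] = 4 (since 202, 194 are distinct squarefree integers > 1 with 39188 not a perfect square). To show equality we compute the minimal polynomial of γ. From γ = √202 + √194: γ^2 = 202 + 2√(39188) + 194 = 396 + 2√(39188), so γ^2 - 396 = 2√(39188); squaring, (γ^2 - 396)^2 = 4·39188, i.e. γ^4 - 792γ^2 + 156816 - 156752 = 0, i.e. γ^4 - 792γ^2 + 64 = 0. So γ is a root of x^4 - 792x^2 + 64. This polynomial is irreducible over Q: it has no rational root (each ±√202 ± √194 is irrational), and any factorization into two quadratics over Q would force √(39188) ∈ Q (pairing opposite roots) or √202, √194 ∈ Q (other pairings), all impossible. Hence [Q(γ):Q] = 4 = [Q(√202, √194):Q], so Q(γ) = Q(√202, √194).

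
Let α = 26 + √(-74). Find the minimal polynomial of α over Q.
m_α(x) = x^2 - 52x + 750

From α - 26 = √(-74), squaring gives (α - 26)^2 = -74, i.e. α^2 - 52α + 676 = -74, so α^2 - 52α + 750 = 0. The discriminant of x^2 - 52x + 750 is (-52)^2 - 4·(750) = 2704 - 3000 = -296, and 4·(-74) is not a perfect square in Q since -74 is squarefree and ≠ 1. Hence x^2 - 52x + 750 is irreducible over Q and is the minimal polynomial of α.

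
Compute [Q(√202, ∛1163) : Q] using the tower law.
[Q(√202, ∛1163) : Q] = 6

Let L = Q(√202, ∛1163). Since Q(√202) ⊂ L and [Q(√202):Q] = 2, the tower law gives 2 | [L:Q]. Likewise Q(∛1163) ⊂ L with [Q(∛1163):Q] = 3 (because 1163 is not a perfect cube), so 3 | [L:Q]. As gcd(2,3) = 1, [L:Q] is divisible by 6. Conversely L is generated over Q by √202 and ∛1163, so [L:Q] ≤ 2·3 = 6. Therefore [Q(√202, ∛1163) : Q] = 6.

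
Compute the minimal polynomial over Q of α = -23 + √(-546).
m_α(x) = x^2 + 46x + 1075

From α + 23 = √(-546), squaring gives (α + 23)^2 = -546, i.e. α^2 + 46α + 529 = -546, so α^2 + 46α + 1075 = 0. The discriminant of x^2 + 46x + 1075 is (46)^2 - 4·(1075) = 2116 - 4300 = -2184, and 4·(-546) is not a perfect square in Q since -546 is squarefree and ≠ 1. Hence x^2 + 46x + 1075 is irreducible over Q and is the minimal polynomial of α.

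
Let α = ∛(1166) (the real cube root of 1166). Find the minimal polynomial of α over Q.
m_α(x) = x^3 - 1166

α satisfies α^3 = 1166, so x^3 - 1166 annihilates α. By the rational root test, a rational root p/q (in lowest terms) of x^3 - 1166 would satisfy p^3 = 1166 q^3, forcing q = 1 and p^3 = 1166; but 1166 is not a perfect cube, contradiction. A monic cubic over Q with no rational root is irreducible (any nontrivial factorization would include a linear factor). Hence x^3 - 1166 is the minimal polynomial of α, and in particular [Q(α):Q] = 3.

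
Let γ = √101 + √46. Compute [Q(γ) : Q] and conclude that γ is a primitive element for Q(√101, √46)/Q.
[Q(γ) : Q] = 4 (equivalently, Q(γ) = Q(√101, √46))

Obviously Q(γ) ⊆ Q(√101, √46), and [Q(√101, √46):Q] = 4 (since 101, 46 are distinct squarefree integers > 1 with 4646 not a perfect square). To show equality we compute the minimal polynomial of γ. From γ = √101 + √46: γ^2 = 101 + 2√(4646) + 46 = 147 + 2√(4646), so γ^2 - 147 = 2√(4646); squaring, (γ^2 - 147)^2 = 4·4646, i.e. γ^4 - 294γ^2 + 21609 - 18584 = 0, i.e. γ^4 - 294γ^2 + 3025 = 0. So γ is a root of x^4 - 294x^2 + 3025. This polynomial is irreducible over Q: it has no rational root (each ±√101 ± √46 is irrational), and any factorization into two quadratics over Q would force √(4646) ∈ Q (pairing opposite roots) or √101, √46 ∈ Q (other pairings), all impossible. Hence [Q(γ):Q] = 4 = [Q(√101, √46):Q], so Q(γ) = Q(√101, √46).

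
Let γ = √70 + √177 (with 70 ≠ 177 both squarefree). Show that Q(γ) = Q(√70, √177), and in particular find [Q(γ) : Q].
[Q(γ) : Q] = 4 (equivalently, Q(γ) = Q(√70, √177))

Obviously Q(γ) ⊆ Q(√70, √177), and [Q(√70, √177):Q] = 4 (since 70, 177 are distinct squarefree integers > 1 with 12390 not a perfect square). To show equality we compute the minimal polynomial of γ. From γ = √70 + √177: γ^2 = 70 + 2√(12390) + 177 = 247 + 2√(12390), so γ^2 - 247 = 2√(12390); squaring, (γ^2 - 247)^2 = 4·12390, i.e. γ^4 - 494γ^2 + 61009 - 49560 = 0, i.e. γ^4 - 494γ^2 + 11449 = 0. So γ is a root of x^4 - 494x^2 + 11449. This polynomial is irreducible over Q: it has no rational root (each ±√70 ± √177 is irrational), and any factorization into two quadratics over Q would force √(12390) ∈ Q (pairing opposite roots) or √70, √177 ∈ Q (other pairings), all impossible. Hence [Q(γ):Q] = 4 = [Q(√70, √177):Q], so Q(γ) = Q(√70, √177).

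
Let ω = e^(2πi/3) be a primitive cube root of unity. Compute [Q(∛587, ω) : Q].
[Q(∛587, ω) : Q] = 6

[Q(∛587):Q] = 3 (min poly x^3 - 587, irreducible since 587 is not a perfect cube). [Q(ω):Q] = 2 (min poly x^2 + x + 1). Since Q(∛587) ⊂ R and ω ∉ R, we have ω ∉ Q(∛587), so x^2 + x + 1 remains irreducible over Q(∛587) and [Q(∛587, ω) : Q(∛587)] = 2. By the tower law, [Q(∛587, ω) : Q] = 3 · 2 = 6. (In fact Q(∛587, ω) is the splitting field of x^3 - 587 over Q.)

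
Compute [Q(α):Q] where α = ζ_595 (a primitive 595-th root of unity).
[Q(α):Q] = 384

The minimal polynomial of ζ_595 over Q is the 595-th cyclotomic polynomial Φ_595(x), which is irreducible over Q and has degree φ(595) = 384. Hence [Q(α):Q] = φ(595) = 384.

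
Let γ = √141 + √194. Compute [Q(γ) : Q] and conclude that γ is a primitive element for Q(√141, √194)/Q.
[Q(γ) : Q] = 4 (equivalently, Q(γ) = Q(√141, √194))

Obviously Q(γ) ⊆ Q(√141, √194), and [Q(√141, √194):Q] = 4 (since 141, 194 are distinct squarefree integers > 1 with 27354 not a perfect square). To show equality we compute the minimal polynomial of γ. From γ = √141 + √194: γ^2 = 141 + 2√(27354) + 194 = 335 + 2√(27354), so γ^2 - 335 = 2√(27354); squaring, (γ^2 - 335)^2 = 4·27354, i.e. γ^4 - 670γ^2 + 112225 - 109416 = 0, i.e. γ^4 - 670γ^2 + 2809 = 0. So γ is a root of x^4 - 670x^2 + 2809. This polynomial is irreducible over Q: it has no rational root (each ±√141 ± √194 is irrational), and any factorization into two quadratics over Q would force √(27354) ∈ Q (pairing opposite roots) or √141, √194 ∈ Q (other pairings), all impossible. Hence [Q(γ):Q] = 4 = [Q(√141, √194):Q], so Q(γ) = Q(√141, √194).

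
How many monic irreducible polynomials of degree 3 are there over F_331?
There are 12088120 monic irreducible polynomials of degree 3 over F_331

Each element of F_{331^3} that lies in no proper subfield is a root of exactly one monic irreducible of degree 3 over F_331, and each such polynomial has 3 distinct roots in F_{331^3}. By Möbius inversion the count is N_331(3) = (1/3) Σ_{d|3} μ(3/d) · 331^d = (1/3)(μ(3)·331^1 + μ(1)·331^3) = 36264360/3 = 12088120.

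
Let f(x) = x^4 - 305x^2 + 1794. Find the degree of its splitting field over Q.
[K : Q] = 4

Solving the quadratic in x^2: x^2 = (305 ± √(305^2 - 4·1794))/2 = (305 ± √85849)/2 = (305 ± 293)/2, giving x^2 = 6 or x^2 = 299. So f(x) = (x^2 - 6)(x^2 - 299) and the roots of f are ±√6, ±√299. Hence the splitting field is K = Q(√6, √299). Since 6 and 299 are distinct squarefree integers > 1, their product 1794 is not a perfect square, so √299 ∉ Q(√6). By the tower law [K:Q] = [Q(√6,√299):Q(√6)] · [Q(√6):Q] = 2 · 2 = 4.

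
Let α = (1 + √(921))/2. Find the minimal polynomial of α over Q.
m_α(x) = x^2 - x - 230

From 2α - 1 = √(921), squaring gives (2α - 1)^2 = 921, i.e. 4α^2 - 4α + 1 = 921, so α^2 - α + (1 - 921)/4 = 0. Since 921 ≡ 1 (mod 4), (1 - 921)/4 = -230 ∈ Z. The polynomial x^2 - x - 230 has discriminant 1 - 4·(-230) = 921, which is not a perfect square in Q (d = 921 is squarefree and ≠ 1), so x^2 - x - 230 is irreducible over Q. It is the minimal polynomial of α.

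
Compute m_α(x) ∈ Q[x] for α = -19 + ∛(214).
m_α(x) = x^3 + 57x^2 + 1083x + 6645

Set β = α + 19 = ∛(214), so β^3 = 214. Then (α + 19)^3 - 214 = 0, i.e. α is a root of g(x) = (x + 19)^3 - 214 = x^3 + 57x^2 + 1083x + 6645. Since g(x) = h(x + 19) where h(x) = x^3 - 214, and h is irreducible over Q (because 214 is not a perfect cube, so h has no rational root, and a monic cubic with no rational root is irreducible), g is also irreducible (irreducibility is preserved under the substitution x → x + 19). Hence m_α(x) = x^3 + 57x^2 + 1083x + 6645.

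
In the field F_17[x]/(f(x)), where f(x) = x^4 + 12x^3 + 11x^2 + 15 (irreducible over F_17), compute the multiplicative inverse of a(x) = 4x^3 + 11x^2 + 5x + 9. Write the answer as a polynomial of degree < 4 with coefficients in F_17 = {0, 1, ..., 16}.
a(x)^(-1) ≡ 3x^3 + 4x^2 + 12x + 13 (mod f(x))

Since f is irreducible over F_17, F_17[x]/(f) is a field and a(x) ≠ 0 has an inverse. Apply the extended Euclidean algorithm to f(x) and a(x) in F_17[x]: f(x) = (13x + 14)·a(x) + (13x^2 + 8);  a(x) = (16x + 10)·(13x^2 + 8) + (13x + 14);  (13x^2 + 8) = (x + 12)·(13x + 14) + (10). The last nonzero remainder is the constant 10 = gcd(f, a) in F_17. Back-substituting through the division chain expresses 10 = s(x)·a(x) + t(x)·f(x) with s(x) ≡ 13x^3 + 6x^2 + x + 11 (mod f), so (13x^3 + 6x^2 + x + 11)·a(x) ≡ 10 (mod f). Multiplying by 10^(-1) ≡ 12 in F_17 gives a(x)^(-1) ≡ 12·(13x^3 + 6x^2 + x + 11) ≡ 3x^3 + 4x^2 + 12x + 13 (mod f). Check: (4x^3 + 11x^2 + 5x + 9)·(3x^3 + 4x^2 + 12x + 13) = 12x^6 + 15x^5 + 5x^4 + 10x^3 + x^2 + 3x + 15 ≡ 1 (mod x^4 + 12x^3 + 11x^2 + 15).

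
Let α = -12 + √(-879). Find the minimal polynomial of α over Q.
m_α(x) = x^2 + 24x + 1023

From α + 12 = √(-879), squaring gives (α + 12)^2 = -879, i.e. α^2 + 24α + 144 = -879, so α^2 + 24α + 1023 = 0. The discriminant of x^2 + 24x + 1023 is (24)^2 - 4·(1023) = 576 - 4092 = -3516, and 4·(-879) is not a perfect square in Q since -879 is squarefree and ≠ 1. Hence x^2 + 24x + 1023 is irreducible over Q and is the minimal polynomial of α.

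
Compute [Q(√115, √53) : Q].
[Q(√115, √53) : Q] = 4

[Q(√115):Q] = 2 (min poly x^2 - 115, irreducible since 115 is squarefree > 1). For the top step, suppose √53 ∈ Q(√115), say √53 = c + d√115 with c, d ∈ Q. Squaring: 53 = c^2 + 115d^2 + 2cd√115. Since √115 ∉ Q this forces 2cd = 0. If d = 0 then √53 = c ∈ Q, contradicting 53 squarefree > 1. If c = 0 then 53 = 115d^2, so 115·53 = (115d)^2 is a perfect square in Q — but 115·53 = 6095 is not a perfect square (since 115 and 53 are distinct squarefree integers). Contradiction. Hence √53 ∉ Q(√115), so x^2 - 53 stays irreducible over Q(√115) and [Q(√115, √53) : Q(√115)] = 2. By the tower law, [Q(√115, √53) : Q] = 2 · 2 = 4.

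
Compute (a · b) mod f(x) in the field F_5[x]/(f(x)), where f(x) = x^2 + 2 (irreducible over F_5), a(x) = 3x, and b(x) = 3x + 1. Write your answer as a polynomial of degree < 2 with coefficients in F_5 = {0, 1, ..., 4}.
a · b ≡ 3x + 2 (mod f(x))

Multiply in F_5[x]: a(x)·b(x) = (3x)·(3x + 1) = 4x^2 + 3x. This has degree ≥ 2, so divide by f(x) over F_5: 4x^2 + 3x = (4)·(x^2 + 2) + (3x + 2). Hence a·b ≡ 3x + 2 (mod f). (F_5[x]/(f) is a field with 5^2 = 25 elements since f is irreducible of degree 2.)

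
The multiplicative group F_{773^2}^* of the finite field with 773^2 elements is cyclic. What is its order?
|F_{773^2}^*| = 597528

F_{773^2} has 773^2 = 597529 elements; its multiplicative group consists of all nonzero elements, so |F_{773^2}^*| = 597529 - 1 = 597528. (It is cyclic since any finite subgroup of the multiplicative group of a field is cyclic.)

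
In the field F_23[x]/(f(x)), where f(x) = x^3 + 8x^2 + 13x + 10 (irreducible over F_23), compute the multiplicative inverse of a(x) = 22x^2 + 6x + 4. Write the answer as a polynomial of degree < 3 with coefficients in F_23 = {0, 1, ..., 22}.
a(x)^(-1) ≡ 10x^2 + 22x + 2 (mod f(x))

Since f is irreducible over F_23, F_23[x]/(f) is a field and a(x) ≠ 0 has an inverse. Apply the extended Euclidean algorithm to f(x) and a(x) in F_23[x]: f(x) = (22x + 9)·a(x) + (9x + 20);  a(x) = (5x + 10)·(9x + 20) + (11). The last nonzero remainder is the constant 11 = gcd(f, a) in F_23. Back-substituting through the division chain expresses 11 = s(x)·a(x) + t(x)·f(x) with s(x) ≡ 18x^2 + 12x + 22 (mod f), so (18x^2 + 12x + 22)·a(x) ≡ 11 (mod f). Multiplying by 11^(-1) ≡ 21 in F_23 gives a(x)^(-1) ≡ 21·(18x^2 + 12x + 22) ≡ 10x^2 + 22x + 2 (mod f). Check: (22x^2 + 6x + 4)·(10x^2 + 22x + 2) = 13x^4 + 15x^3 + 9x^2 + 8x + 8 ≡ 1 (mod x^3 + 8x^2 + 13x + 10).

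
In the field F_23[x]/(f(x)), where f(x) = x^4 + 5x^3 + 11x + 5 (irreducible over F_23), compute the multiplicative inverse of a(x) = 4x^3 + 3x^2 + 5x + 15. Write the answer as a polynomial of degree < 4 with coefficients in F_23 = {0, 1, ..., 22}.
a(x)^(-1) ≡ 16x^3 + 8x^2 + 22x + 1 (mod f(x))

Since f is irreducible over F_23, F_23[x]/(f) is a field and a(x) ≠ 0 has an inverse. Apply the extended Euclidean algorithm to f(x) and a(x) in F_23[x]: f(x) = (6x + 14)·a(x) + (20x^2 + 12x + 2);  a(x) = (14x + 9)·(20x^2 + 12x + 2) + (7x + 20);  (20x^2 + 12x + 2) = (16x + 2)·(7x + 20) + (8). The last nonzero remainder is the constant 8 = gcd(f, a) in F_23. Back-substituting through the division chain expresses 8 = s(x)·a(x) + t(x)·f(x) with s(x) ≡ 13x^3 + 18x^2 + 15x + 8 (mod f), so (13x^3 + 18x^2 + 15x + 8)·a(x) ≡ 8 (mod f). Multiplying by 8^(-1) ≡ 3 in F_23 gives a(x)^(-1) ≡ 3·(13x^3 + 18x^2 + 15x + 8) ≡ 16x^3 + 8x^2 + 22x + 1 (mod f). Check: (4x^3 + 3x^2 + 5x + 15)·(16x^3 + 8x^2 + 22x + 1) = 18x^6 + 11x^5 + 8x^4 + 5x^3 + 3x^2 + 13x + 15 ≡ 1 (mod x^4 + 5x^3 + 11x + 5).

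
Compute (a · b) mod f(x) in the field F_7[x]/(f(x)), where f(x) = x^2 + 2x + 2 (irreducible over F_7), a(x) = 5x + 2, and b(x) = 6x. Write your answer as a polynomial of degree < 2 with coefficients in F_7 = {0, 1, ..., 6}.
a · b ≡ x + 3 (mod f(x))

Multiply in F_7[x]: a(x)·b(x) = (5x + 2)·(6x) = 2x^2 + 5x. This has degree ≥ 2, so divide by f(x) over F_7: 2x^2 + 5x = (2)·(x^2 + 2x + 2) + (x + 3). Hence a·b ≡ x + 3 (mod f). (F_7[x]/(f) is a field with 7^2 = 49 elements since f is irreducible of degree 2.)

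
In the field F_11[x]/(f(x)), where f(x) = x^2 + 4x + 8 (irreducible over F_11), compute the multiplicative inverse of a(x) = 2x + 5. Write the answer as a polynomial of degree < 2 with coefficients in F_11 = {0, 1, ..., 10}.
a(x)^(-1) ≡ 7x + 5 (mod f(x))

Since f is irreducible over F_11, F_11[x]/(f) is a field and a(x) ≠ 0 has an inverse. Apply the extended Euclidean algorithm to f(x) and a(x) in F_11[x]: f(x) = (6x + 9)·a(x) + (7). The last nonzero remainder is the constant 7 = gcd(f, a) in F_11. Back-substituting through the division chain expresses 7 = s(x)·a(x) + t(x)·f(x) with s(x) ≡ 5x + 2 (mod f), so (5x + 2)·a(x) ≡ 7 (mod f). Multiplying by 7^(-1) ≡ 8 in F_11 gives a(x)^(-1) ≡ 8·(5x + 2) ≡ 7x + 5 (mod f). Check: (2x + 5)·(7x + 5) = 3x^2 + x + 3 ≡ 1 (mod x^2 + 4x + 8).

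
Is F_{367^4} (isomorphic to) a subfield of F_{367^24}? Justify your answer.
Yes: F_{367^4} is a subfield of F_{367^24}

F_{p^m} embeds in F_{p^n} iff m | n (since F_{p^n} is the splitting field of x^(p^n) - x, and F_{p^m} ⊂ F_{p^n} forces p^n to be a power of p^m, i.e. m | n; conversely if m | n then every root of x^(p^m) - x is a root of x^(p^n) - x). Here 4 | 24 (since 24 = 6·4), so F_{367^4} is a subfield of F_{367^24}, and [F_{367^24} : F_{367^4}] = 24/4 = 6.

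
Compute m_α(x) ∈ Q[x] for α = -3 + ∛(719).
m_α(x) = x^3 + 9x^2 + 27x - 692

Set β = α + 3 = ∛(719), so β^3 = 719. Then (α + 3)^3 - 719 = 0, i.e. α is a root of g(x) = (x + 3)^3 - 719 = x^3 + 9x^2 + 27x - 692. Since g(x) = h(x + 3) where h(x) = x^3 - 719, and h is irreducible over Q (because 719 is not a perfect cube, so h has no rational root, and a monic cubic with no rational root is irreducible), g is also irreducible (irreducibility is preserved under the substitution x → x + 3). Hence m_α(x) = x^3 + 9x^2 + 27x - 692.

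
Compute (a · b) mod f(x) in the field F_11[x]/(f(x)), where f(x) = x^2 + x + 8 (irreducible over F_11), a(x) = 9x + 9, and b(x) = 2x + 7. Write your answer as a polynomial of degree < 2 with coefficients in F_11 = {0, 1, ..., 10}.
a · b ≡ 8x + 7 (mod f(x))

Multiply in F_11[x]: a(x)·b(x) = (9x + 9)·(2x + 7) = 7x^2 + 4x + 8. This has degree ≥ 2, so divide by f(x) over F_11: 7x^2 + 4x + 8 = (7)·(x^2 + x + 8) + (8x + 7). Hence a·b ≡ 8x + 7 (mod f). (F_11[x]/(f) is a field with 11^2 = 121 elements since f is irreducible of degree 2.)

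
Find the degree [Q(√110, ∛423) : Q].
[Q(√110, ∛423) : Q] = 6

Let L = Q(√110, ∛423). Since Q(√110) ⊂ L and [Q(√110):Q] = 2, the tower law gives 2 | [L:Q]. Likewise Q(∛423) ⊂ L with [Q(∛423):Q] = 3 (because 423 is not a perfect cube), so 3 | [L:Q]. As gcd(2,3) = 1, [L:Q] is divisible by 6. Conversely L is generated over Q by √110 and ∛423, so [L:Q] ≤ 2·3 = 6. Therefore [Q(√110, ∛423) : Q] = 6.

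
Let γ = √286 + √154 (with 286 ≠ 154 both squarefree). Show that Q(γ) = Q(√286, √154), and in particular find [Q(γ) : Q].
[Q(γ) : Q] = 4 (equivalently, Q(γ) = Q(√286, √154))

Obviously Q(γ) ⊆ Q(√286, √154), and [Q(√286, √154):Q] = 4 (since 286, 154 are distinct squarefree integers > 1 with 44044 not a perfect square). To show equality we compute the minimal polynomial of γ. From γ = √286 + √154: γ^2 = 286 + 2√(44044) + 154 = 440 + 2√(44044), so γ^2 - 440 = 2√(44044); squaring, (γ^2 - 440)^2 = 4·44044, i.e. γ^4 - 880γ^2 + 193600 - 176176 = 0, i.e. γ^4 - 880γ^2 + 17424 = 0. So γ is a root of x^4 - 880x^2 + 17424. This polynomial is irreducible over Q: it has no rational root (each ±√286 ± √154 is irrational), and any factorization into two quadratics over Q would force √(44044) ∈ Q (pairing opposite roots) or √286, √154 ∈ Q (other pairings), all impossible. Hence [Q(γ):Q] = 4 = [Q(√286, √154):Q], so Q(γ) = Q(√286, √154).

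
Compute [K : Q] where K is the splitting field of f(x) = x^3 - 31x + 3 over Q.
[K : Q] = 6

By the rational root test, any rational root of the monic integer polynomial f(x) = x^3 - 31x + 3 must be an integer dividing the constant term 3, i.e. one of ±{1, 3}. Evaluating: f(1) = -27, f(-1) = 33, f(3) = -63, f(-3) = 69; none is 0, so f has no rational root and is therefore irreducible over Q (a cubic with no linear factor over a field is irreducible). For an irreducible cubic, the Galois group is A_3 or S_3 according as the discriminant disc(f) = -4a^3 - 27b^2 = -4·(-31)^3 - 27·(3)^2 = 118921 is or is not a square in Q. Here disc(f) = 118921 is not a perfect square in Q, so the Galois group of f over Q is not contained in A_3 and must be all of S_3. The splitting field has degree |S_3| = 6 over Q, so [K : Q] = 6.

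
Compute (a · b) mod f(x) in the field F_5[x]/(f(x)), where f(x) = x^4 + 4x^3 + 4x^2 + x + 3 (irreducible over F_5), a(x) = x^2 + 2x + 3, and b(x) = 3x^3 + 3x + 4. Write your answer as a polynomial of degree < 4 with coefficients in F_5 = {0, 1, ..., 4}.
a · b ≡ 4x^3 + x^2 + 4x (mod f(x))

Multiply in F_5[x]: a(x)·b(x) = (x^2 + 2x + 3)·(3x^3 + 3x + 4) = 3x^5 + x^4 + 2x^3 + 2x + 2. This has degree ≥ 4, so divide by f(x) over F_5: 3x^5 + x^4 + 2x^3 + 2x + 2 = (3x + 4)·(x^4 + 4x^3 + 4x^2 + x + 3) + (4x^3 + x^2 + 4x). Hence a·b ≡ 4x^3 + x^2 + 4x (mod f). (F_5[x]/(f) is a field with 5^4 = 625 elements since f is irreducible of degree 4.)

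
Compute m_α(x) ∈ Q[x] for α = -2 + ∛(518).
m_α(x) = x^3 + 6x^2 + 12x - 510

Set β = α + 2 = ∛(518), so β^3 = 518. Then (α + 2)^3 - 518 = 0, i.e. α is a root of g(x) = (x + 2)^3 - 518 = x^3 + 6x^2 + 12x - 510. Since g(x) = h(x + 2) where h(x) = x^3 - 518, and h is irreducible over Q (because 518 is not a perfect cube, so h has no rational root, and a monic cubic with no rational root is irreducible), g is also irreducible (irreducibility is preserved under the substitution x → x + 2). Hence m_α(x) = x^3 + 6x^2 + 12x - 510.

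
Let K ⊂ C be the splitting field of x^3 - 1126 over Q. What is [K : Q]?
[K : Q] = 6

The roots of x^3 - 1126 are ∛1126, ω∛1126, ω^2∛1126 where ω = e^(2πi/3) is a primitive cube root of unity, so K = Q(∛1126, ω). Now [Q(∛1126):Q] = 3 (since 1126 is not a perfect cube, x^3 - 1126 is irreducible) and [Q(ω):Q] = 2. Both 2 and 3 divide [K:Q], and [K:Q] ≤ 3·2 = 6, so [K:Q] = 6. (Equivalently: Q(∛1126) ⊂ R but ω ∉ R, so [K : Q(∛1126)] = 2.)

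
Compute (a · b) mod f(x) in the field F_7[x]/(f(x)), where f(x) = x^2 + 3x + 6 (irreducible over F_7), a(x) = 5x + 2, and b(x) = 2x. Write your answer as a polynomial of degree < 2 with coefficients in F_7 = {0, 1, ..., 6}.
a · b ≡ 2x + 3 (mod f(x))

Multiply in F_7[x]: a(x)·b(x) = (5x + 2)·(2x) = 3x^2 + 4x. This has degree ≥ 2, so divide by f(x) over F_7: 3x^2 + 4x = (3)·(x^2 + 3x + 6) + (2x + 3). Hence a·b ≡ 2x + 3 (mod f). (F_7[x]/(f) is a field with 7^2 = 49 elements since f is irreducible of degree 2.)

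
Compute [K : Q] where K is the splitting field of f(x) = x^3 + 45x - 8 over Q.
[K : Q] = 6

By the rational root test, any rational root of the monic integer polynomial f(x) = x^3 + 45x - 8 must be an integer dividing the constant term -8, i.e. one of ±{1, 2, 4, 8}. Evaluating: f(1) = 38, f(-1) = -54, f(2) = 90, f(-2) = -106, f(4) = 236, f(-4) = -252, f(8) = 864, f(-8) = -880; none is 0, so f has no rational root and is therefore irreducible over Q (a cubic with no linear factor over a field is irreducible). For an irreducible cubic, the Galois group is A_3 or S_3 according as the discriminant disc(f) = -4a^3 - 27b^2 = -4·(45)^3 - 27·(-8)^2 = -366228 is or is not a square in Q. Here disc(f) = -366228 is not a perfect square in Q, so the Galois group of f over Q is not contained in A_3 and must be all of S_3. The splitting field has degree |S_3| = 6 over Q, so [K : Q] = 6.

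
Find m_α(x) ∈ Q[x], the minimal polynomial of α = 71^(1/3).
m_α(x) = x^3 - 71

α satisfies α^3 = 71, so x^3 - 71 annihilates α. By the rational root test, a rational root p/q (in lowest terms) of x^3 - 71 would satisfy p^3 = 71 q^3, forcing q = 1 and p^3 = 71; but 71 is not a perfect cube, contradiction. A monic cubic over Q with no rational root is irreducible (any nontrivial factorization would include a linear factor). Hence x^3 - 71 is the minimal polynomial of α, and in particular [Q(α):Q] = 3.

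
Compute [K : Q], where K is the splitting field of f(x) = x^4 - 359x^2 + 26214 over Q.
[K : Q] = 4

Solving the quadratic in x^2: x^2 = (359 ± √(359^2 - 4·26214))/2 = (359 ± √24025)/2 = (359 ± 155)/2, giving x^2 = 102 or x^2 = 257. So f(x) = (x^2 - 102)(x^2 - 257) and the roots of f are ±√102, ±√257. Hence the splitting field is K = Q(√102, √257). Since 102 and 257 are distinct squarefree integers > 1, their product 26214 is not a perfect square, so √257 ∉ Q(√102). By the tower law [K:Q] = [Q(√102,√257):Q(√102)] · [Q(√102):Q] = 2 · 2 = 4.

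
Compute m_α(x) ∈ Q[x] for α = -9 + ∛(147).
m_α(x) = x^3 + 27x^2 + 243x + 582

Set β = α + 9 = ∛(147), so β^3 = 147. Then (α + 9)^3 - 147 = 0, i.e. α is a root of g(x) = (x + 9)^3 - 147 = x^3 + 27x^2 + 243x + 582. Since g(x) = h(x + 9) where h(x) = x^3 - 147, and h is irreducible over Q (because 147 is not a perfect cube, so h has no rational root, and a monic cubic with no rational root is irreducible), g is also irreducible (irreducibility is preserved under the substitution x → x + 9). Hence m_α(x) = x^3 + 27x^2 + 243x + 582.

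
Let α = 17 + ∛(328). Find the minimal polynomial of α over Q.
m_α(x) = x^3 - 51x^2 + 867x - 5241

Set β = α - 17 = ∛(328), so β^3 = 328. Then (α - 17)^3 - 328 = 0, i.e. α is a root of g(x) = (x - 17)^3 - 328 = x^3 - 51x^2 + 867x - 5241. Since g(x) = h(x - 17) where h(x) = x^3 - 328, and h is irreducible over Q (because 328 is not a perfect cube, so h has no rational root, and a monic cubic with no rational root is irreducible), g is also irreducible (irreducibility is preserved under the substitution x → x - 17). Hence m_α(x) = x^3 - 51x^2 + 867x - 5241.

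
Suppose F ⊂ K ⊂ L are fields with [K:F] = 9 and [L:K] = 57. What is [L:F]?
[L:F] = 513

The tower law says that for any tower of field extensions F ⊂ K ⊂ L with finite degrees, [L:F] = [L:K] · [K:F]. Here this gives [L:F] = 57 · 9 = 513.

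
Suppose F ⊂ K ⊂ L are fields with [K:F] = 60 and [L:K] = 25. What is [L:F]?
[L:F] = 1500

The tower law says that for any tower of field extensions F ⊂ K ⊂ L with finite degrees, [L:F] = [L:K] · [K:F]. Here this gives [L:F] = 25 · 60 = 1500.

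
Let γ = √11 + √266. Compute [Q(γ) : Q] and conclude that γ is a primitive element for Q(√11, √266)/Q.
[Q(γ) : Q] = 4 (equivalently, Q(γ) = Q(√11, √266))

Obviously Q(γ) ⊆ Q(√11, √266), and [Q(√11, √266):Q] = 4 (since 11, 266 are distinct squarefree integers > 1 with 2926 not a perfect square). To show equality we compute the minimal polynomial of γ. From γ = √11 + √266: γ^2 = 11 + 2√(2926) + 266 = 277 + 2√(2926), so γ^2 - 277 = 2√(2926); squaring, (γ^2 - 277)^2 = 4·2926, i.e. γ^4 - 554γ^2 + 76729 - 11704 = 0, i.e. γ^4 - 554γ^2 + 65025 = 0. So γ is a root of x^4 - 554x^2 + 65025. This polynomial is irreducible over Q: it has no rational root (each ±√11 ± √266 is irrational), and any factorization into two quadratics over Q would force √(2926) ∈ Q (pairing opposite roots) or √11, √266 ∈ Q (other pairings), all impossible. Hence [Q(γ):Q] = 4 = [Q(√11, √266):Q], so Q(γ) = Q(√11, √266).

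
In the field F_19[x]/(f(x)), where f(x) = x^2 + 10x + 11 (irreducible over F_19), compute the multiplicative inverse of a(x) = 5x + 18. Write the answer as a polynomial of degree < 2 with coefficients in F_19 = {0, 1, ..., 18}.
a(x)^(-1) ≡ 11x + 2 (mod f(x))

Since f is irreducible over F_19, F_19[x]/(f) is a field and a(x) ≠ 0 has an inverse. Apply the extended Euclidean algorithm to f(x) and a(x) in F_19[x]: f(x) = (4x + 18)·a(x) + (10). The last nonzero remainder is the constant 10 = gcd(f, a) in F_19. Back-substituting through the division chain expresses 10 = s(x)·a(x) + t(x)·f(x) with s(x) ≡ 15x + 1 (mod f), so (15x + 1)·a(x) ≡ 10 (mod f). Multiplying by 10^(-1) ≡ 2 in F_19 gives a(x)^(-1) ≡ 2·(15x + 1) ≡ 11x + 2 (mod f). Check: (5x + 18)·(11x + 2) = 17x^2 + 18x + 17 ≡ 1 (mod x^2 + 10x + 11).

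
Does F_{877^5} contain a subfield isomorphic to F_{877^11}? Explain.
No: F_{877^11} is not a subfield of F_{877^5}

F_{p^m} embeds in F_{p^n} iff m | n. Here 11 ∤ 5 (since 5 = 0·11 + 5 with remainder 5 ≠ 0), so F_{877^11} is not a subfield of F_{877^5}. Equivalently: if it were, the tower law would give 11 = [F_{877^11}:F_877] dividing [F_{877^5}:F_877] = 5, contradiction.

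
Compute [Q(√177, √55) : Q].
[Q(√177, √55) : Q] = 4

[Q(√177):Q] = 2 (min poly x^2 - 177, irreducible since 177 is squarefree > 1). For the top step, suppose √55 ∈ Q(√177), say √55 = c + d√177 with c, d ∈ Q. Squaring: 55 = c^2 + 177d^2 + 2cd√177. Since √177 ∉ Q this forces 2cd = 0. If d = 0 then √55 = c ∈ Q, contradicting 55 squarefree > 1. If c = 0 then 55 = 177d^2, so 177·55 = (177d)^2 is a perfect square in Q — but 177·55 = 9735 is not a perfect square (since 177 and 55 are distinct squarefree integers). Contradiction. Hence √55 ∉ Q(√177), so x^2 - 55 stays irreducible over Q(√177) and [Q(√177, √55) : Q(√177)] = 2. By the tower law, [Q(√177, √55) : Q] = 2 · 2 = 4.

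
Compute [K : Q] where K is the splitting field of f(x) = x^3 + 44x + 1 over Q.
[K : Q] = 6

By the rational root test, any rational root of the monic integer polynomial f(x) = x^3 + 44x + 1 must be an integer dividing the constant term 1, i.e. one of ±{1}. Evaluating: f(1) = 46, f(-1) = -44; none is 0, so f has no rational root and is therefore irreducible over Q (a cubic with no linear factor over a field is irreducible). For an irreducible cubic, the Galois group is A_3 or S_3 according as the discriminant disc(f) = -4a^3 - 27b^2 = -4·(44)^3 - 27·(1)^2 = -340763 is or is not a square in Q. Here disc(f) = -340763 is not a perfect square in Q, so the Galois group of f over Q is not contained in A_3 and must be all of S_3. The splitting field has degree |S_3| = 6 over Q, so [K : Q] = 6.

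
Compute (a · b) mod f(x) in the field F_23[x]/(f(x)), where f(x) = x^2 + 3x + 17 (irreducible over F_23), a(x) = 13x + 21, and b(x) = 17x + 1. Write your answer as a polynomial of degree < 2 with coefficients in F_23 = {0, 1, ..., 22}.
a · b ≡ 6x + 13 (mod f(x))

Multiply in F_23[x]: a(x)·b(x) = (13x + 21)·(17x + 1) = 14x^2 + 2x + 21. This has degree ≥ 2, so divide by f(x) over F_23: 14x^2 + 2x + 21 = (14)·(x^2 + 3x + 17) + (6x + 13). Hence a·b ≡ 6x + 13 (mod f). (F_23[x]/(f) is a field with 23^2 = 529 elements since f is irreducible of degree 2.)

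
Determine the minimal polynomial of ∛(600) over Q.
m_α(x) = x^3 - 600

α satisfies α^3 = 600, so x^3 - 600 annihilates α. By the rational root test, a rational root p/q (in lowest terms) of x^3 - 600 would satisfy p^3 = 600 q^3, forcing q = 1 and p^3 = 600; but 600 is not a perfect cube, contradiction. A monic cubic over Q with no rational root is irreducible (any nontrivial factorization would include a linear factor). Hence x^3 - 600 is the minimal polynomial of α, and in particular [Q(α):Q] = 3.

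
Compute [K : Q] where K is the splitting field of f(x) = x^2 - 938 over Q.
[K : Q] = 2

f(x) = x^2 - 938 factors as (x - √938)(x + √938). The splitting field is K = Q(√938). Since 938 is squarefree and > 1, it is not a perfect square, so x^2 - 938 is irreducible over Q and [Q(√938) : Q] = 2. Hence [K : Q] = 2.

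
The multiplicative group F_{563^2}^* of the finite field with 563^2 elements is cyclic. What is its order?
|F_{563^2}^*| = 316968

F_{563^2} has 563^2 = 316969 elements; its multiplicative group consists of all nonzero elements, so |F_{563^2}^*| = 316969 - 1 = 316968. (It is cyclic since any finite subgroup of the multiplicative group of a field is cyclic.)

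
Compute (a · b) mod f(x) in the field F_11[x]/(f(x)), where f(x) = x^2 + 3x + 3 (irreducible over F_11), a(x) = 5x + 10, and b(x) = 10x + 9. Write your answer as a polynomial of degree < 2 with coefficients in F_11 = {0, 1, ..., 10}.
a · b ≡ 6x + 6 (mod f(x))

Multiply in F_11[x]: a(x)·b(x) = (5x + 10)·(10x + 9) = 6x^2 + 2x + 2. This has degree ≥ 2, so divide by f(x) over F_11: 6x^2 + 2x + 2 = (6)·(x^2 + 3x + 3) + (6x + 6). Hence a·b ≡ 6x + 6 (mod f). (F_11[x]/(f) is a field with 11^2 = 121 elements since f is irreducible of degree 2.)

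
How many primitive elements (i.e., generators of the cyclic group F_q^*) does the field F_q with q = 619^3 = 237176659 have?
There are φ(237176658) = 74159712 primitive elements

F_q^* is cyclic of order q - 1 = 237176658. A cyclic group of order m has exactly φ(m) generators. Here m = 237176658 = 2 · 3^2 · 19 · 103 · 6733, so the number of primitive elements is φ(237176658) = 74159712.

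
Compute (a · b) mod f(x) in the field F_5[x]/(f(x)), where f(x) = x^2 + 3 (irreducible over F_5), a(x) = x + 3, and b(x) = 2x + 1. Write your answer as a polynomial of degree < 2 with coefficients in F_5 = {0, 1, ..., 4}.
a · b ≡ 2x + 2 (mod f(x))

Multiply in F_5[x]: a(x)·b(x) = (x + 3)·(2x + 1) = 2x^2 + 2x + 3. This has degree ≥ 2, so divide by f(x) over F_5: 2x^2 + 2x + 3 = (2)·(x^2 + 3) + (2x + 2). Hence a·b ≡ 2x + 2 (mod f). (F_5[x]/(f) is a field with 5^2 = 25 elements since f is irreducible of degree 2.)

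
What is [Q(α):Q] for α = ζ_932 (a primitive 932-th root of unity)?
[Q(α):Q] = 464

The minimal polynomial of ζ_932 over Q is the 932-th cyclotomic polynomial Φ_932(x), which is irreducible over Q and has degree φ(932) = 464. Hence [Q(α):Q] = φ(932) = 464.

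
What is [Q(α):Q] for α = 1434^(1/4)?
[Q(α):Q] = 4

α is a root of x^4 - 1434. By Eisenstein's criterion at the prime p = 2 (which divides the constant term 1434 but p^2 = 4 does not, since 1434 is squarefree), x^4 - 1434 is irreducible over Q. Hence [Q(α):Q] = 4.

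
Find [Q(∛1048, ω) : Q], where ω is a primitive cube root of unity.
[Q(∛1048, ω) : Q] = 6

[Q(∛1048):Q] = 3 (min poly x^3 - 1048, irreducible since 1048 is not a perfect cube). [Q(ω):Q] = 2 (min poly x^2 + x + 1). Since Q(∛1048) ⊂ R and ω ∉ R, we have ω ∉ Q(∛1048), so x^2 + x + 1 remains irreducible over Q(∛1048) and [Q(∛1048, ω) : Q(∛1048)] = 2. By the tower law, [Q(∛1048, ω) : Q] = 3 · 2 = 6. (In fact Q(∛1048, ω) is the splitting field of x^3 - 1048 over Q.)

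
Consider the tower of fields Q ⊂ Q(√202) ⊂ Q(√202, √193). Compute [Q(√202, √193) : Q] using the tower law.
[Q(√202, √193) : Q] = 4

[Q(√202):Q] = 2 (min poly x^2 - 202, irreducible since 202 is squarefree > 1). For the top step, suppose √193 ∈ Q(√202), say √193 = c + d√202 with c, d ∈ Q. Squaring: 193 = c^2 + 202d^2 + 2cd√202. Since √202 ∉ Q this forces 2cd = 0. If d = 0 then √193 = c ∈ Q, contradicting 193 squarefree > 1. If c = 0 then 193 = 202d^2, so 202·193 = (202d)^2 is a perfect square in Q — but 202·193 = 38986 is not a perfect square (since 202 and 193 are distinct squarefree integers). Contradiction. Hence √193 ∉ Q(√202), so x^2 - 193 stays irreducible over Q(√202) and [Q(√202, √193) : Q(√202)] = 2. By the tower law, [Q(√202, √193) : Q] = 2 · 2 = 4.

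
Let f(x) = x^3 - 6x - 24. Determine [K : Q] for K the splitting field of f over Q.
[K : Q] = 6

By the rational root test, any rational root of the monic integer polynomial f(x) = x^3 - 6x - 24 must be an integer dividing the constant term -24, i.e. one of ±{1, 2, 3, 4, 6, 8, 12, 24}. Evaluating: f(1) = -29, f(-1) = -19, f(2) = -28, f(-2) = -20, f(3) = -15, f(-3) = -33, f(4) = 16, f(-4) = -64, f(6) = 156, f(-6) = -204, f(8) = 440, f(-8) = -488, f(12) = 1632, f(-12) = -1680, f(24) = 13656, f(-24) = -13704; none is 0, so f has no rational root and is therefore irreducible over Q (a cubic with no linear factor over a field is irreducible). For an irreducible cubic, the Galois group is A_3 or S_3 according as the discriminant disc(f) = -4a^3 - 27b^2 = -4·(-6)^3 - 27·(-24)^2 = -14688 is or is not a square in Q. Here disc(f) = -14688 is not a perfect square in Q, so the Galois group of f over Q is not contained in A_3 and must be all of S_3. The splitting field has degree |S_3| = 6 over Q, so [K : Q] = 6.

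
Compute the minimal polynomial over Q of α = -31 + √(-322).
m_α(x) = x^2 + 62x + 1283

From α + 31 = √(-322), squaring gives (α + 31)^2 = -322, i.e. α^2 + 62α + 961 = -322, so α^2 + 62α + 1283 = 0. The discriminant of x^2 + 62x + 1283 is (62)^2 - 4·(1283) = 3844 - 5132 = -1288, and 4·(-322) is not a perfect square in Q since -322 is squarefree and ≠ 1. Hence x^2 + 62x + 1283 is irreducible over Q and is the minimal polynomial of α.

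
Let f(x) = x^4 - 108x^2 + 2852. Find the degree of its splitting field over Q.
[K : Q] = 4

Solving the quadratic in x^2: x^2 = (108 ± √(108^2 - 4·2852))/2 = (108 ± √256)/2 = (108 ± 16)/2, giving x^2 = 46 or x^2 = 62. So f(x) = (x^2 - 46)(x^2 - 62) and the roots of f are ±√46, ±√62. Hence the splitting field is K = Q(√46, √62). Since 46 and 62 are distinct squarefree integers > 1, their product 2852 is not a perfect square, so √62 ∉ Q(√46). By the tower law [K:Q] = [Q(√46,√62):Q(√46)] · [Q(√46):Q] = 2 · 2 = 4.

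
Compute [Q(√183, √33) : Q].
[Q(√183, √33) : Q] = 4

[Q(√183):Q] = 2 (min poly x^2 - 183, irreducible since 183 is squarefree > 1). For the top step, suppose √33 ∈ Q(√183), say √33 = c + d√183 with c, d ∈ Q. Squaring: 33 = c^2 + 183d^2 + 2cd√183. Since √183 ∉ Q this forces 2cd = 0. If d = 0 then √33 = c ∈ Q, contradicting 33 squarefree > 1. If c = 0 then 33 = 183d^2, so 183·33 = (183d)^2 is a perfect square in Q — but 183·33 = 6039 is not a perfect square (since 183 and 33 are distinct squarefree integers). Contradiction. Hence √33 ∉ Q(√183), so x^2 - 33 stays irreducible over Q(√183) and [Q(√183, √33) : Q(√183)] = 2. By the tower law, [Q(√183, √33) : Q] = 2 · 2 = 4.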